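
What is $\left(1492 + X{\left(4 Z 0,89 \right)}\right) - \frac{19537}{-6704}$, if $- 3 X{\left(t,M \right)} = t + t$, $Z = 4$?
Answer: $\frac{10021905}{6704} \approx 1494.9$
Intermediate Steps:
$X{\left(t,M \right)} = - \frac{2 t}{3}$ ($X{\left(t,M \right)} = - \frac{t + t}{3} = - \frac{2 t}{3}$)
$\left(1492 + X{\left(4 Z 0,89 \right)}\right) - \frac{19537}{-6704} = \left(1492 - \frac{2 \cdot 4 \cdot 4 \cdot 0}{3}\right) - \frac{19537}{-6704} = \left(1492 - \frac{2 \cdot 16 \cdot 0}{3}\right) - - \frac{19537}{6704} = \left(1492 - 0\right) + \frac{19537}{6704} = \left(1492 + 0\right) + \frac{19537}{6704} = 1492 + \frac{19537}{6704} = \frac{10021905}{6704}$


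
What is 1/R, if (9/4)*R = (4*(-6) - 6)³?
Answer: -1/12000 ≈ -8.3333e-5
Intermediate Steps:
R = -12000 (R = 4*(4*(-6) - 6)³/9 = 4*(-24 - 6)³/9 = (4/9)*(-30)³ = (4/9)*(-27000) = -12000)
1/R = 1/(-12000) = -1/12000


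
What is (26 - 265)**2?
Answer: 57121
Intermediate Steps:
(26 - 265)**2 = (-239)**2 = 57121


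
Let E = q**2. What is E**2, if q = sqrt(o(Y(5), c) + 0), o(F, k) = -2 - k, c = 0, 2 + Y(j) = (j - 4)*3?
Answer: 4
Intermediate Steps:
Y(j) = -14 + 3*j (Y(j) = -2 + (j - 4)*3 = -2 + (-4 + j)*3 = -2 + (-12 + 3*j) = -14 + 3*j)
q = I*sqrt(2) (q = sqrt((-2 - 1*0) + 0) = sqrt((-2 + 0) + 0) = sqrt(-2 + 0) = sqrt(-2) = I*sqrt(2) ≈ 1.4142*I)
E = -2 (E = (I*sqrt(2))**2 = -2)
E**2 = (-2)**2 = 4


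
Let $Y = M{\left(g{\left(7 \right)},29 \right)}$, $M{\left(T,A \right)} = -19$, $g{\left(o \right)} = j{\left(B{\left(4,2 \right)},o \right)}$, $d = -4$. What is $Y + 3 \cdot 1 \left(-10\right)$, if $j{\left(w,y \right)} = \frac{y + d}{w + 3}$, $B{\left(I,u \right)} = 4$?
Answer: $-49$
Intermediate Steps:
$j{\left(w,y \right)} = \frac{-4 + y}{3 + w}$ ($j{\left(w,y \right)} = \frac{y - 4}{w + 3} = \frac{-4 + y}{3 + w}$)
$g{\left(o \right)} = - \frac{4}{7} + \frac{o}{7}$ ($g{\left(o \right)} = \frac{-4 + o}{3 + 4} = \frac{-4 + o}{7} = - \frac{4}{7} + \frac{o}{7}$)
$Y = -19$
$Y + 3 \cdot 1 \left(-10\right) = -19 + 3 \cdot 1 \left(-10\right) = -19 + 3 \left(-10\right) = -19 - 30 = -49$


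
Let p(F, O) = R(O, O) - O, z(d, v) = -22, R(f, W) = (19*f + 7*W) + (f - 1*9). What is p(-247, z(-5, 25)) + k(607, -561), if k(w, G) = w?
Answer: 26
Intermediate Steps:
R(f, W) = -9 + 7*W + 20*f (R(f, W) = (7*W + 19*f) + (f - 9) = (7*W + 19*f) + (-9 + f) = -9 + 7*W + 20*f)
p(F, O) = -9 + 26*O (p(F, O) = (-9 + 7*O + 20*O) - O = (-9 + 27*O) - O = -9 + 26*O)
p(-247, z(-5, 25)) + k(607, -561) = (-9 + 26*(-22)) + 607 = (-9 - 572) + 607 = -581 + 607 = 26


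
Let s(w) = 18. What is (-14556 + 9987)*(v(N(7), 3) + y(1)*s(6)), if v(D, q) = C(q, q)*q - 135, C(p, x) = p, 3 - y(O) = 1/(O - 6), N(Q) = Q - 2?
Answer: 1562598/5 ≈ 3.1252e+5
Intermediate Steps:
N(Q) = -2 + Q
y(O) = 3 - 1/(-6 + O) (y(O) = 3 - 1/(O - 6) = 3 - 1/(-6 + O))
v(D, q) = -135 + q² (v(D, q) = q*q - 135 = q² - 135 = -135 + q²)
(-14556 + 9987)*(v(N(7), 3) + y(1)*s(6)) = (-14556 + 9987)*((-135 + 3²) + ((-19 + 3*1)/(-6 + 1))*18) = -4569*((-135 + 9) + ((-19 + 3)/(-5))*18) = -4569*(-126 - ⅕*(-16)*18) = -4569*(-126 + (16/5)*18) = -4569*(-126 + 288/5) = -4569*(-342/5) = 1562598/5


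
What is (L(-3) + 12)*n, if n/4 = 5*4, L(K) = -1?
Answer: 880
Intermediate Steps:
n = 80 (n = 4*(5*4) = 4*20 = 80)
(L(-3) + 12)*n = (-1 + 12)*80 = 11*80 = 880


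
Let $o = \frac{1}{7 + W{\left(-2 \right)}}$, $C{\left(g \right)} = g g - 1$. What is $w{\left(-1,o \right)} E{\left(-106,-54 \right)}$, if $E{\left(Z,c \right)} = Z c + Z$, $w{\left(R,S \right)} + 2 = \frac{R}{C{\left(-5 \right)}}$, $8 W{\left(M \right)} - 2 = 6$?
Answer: $- \frac{137641}{12} \approx -11470.0$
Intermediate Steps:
$W{\left(M \right)} = 1$ ($W{\left(M \right)} = \frac{1}{4} + \frac{1}{8} \cdot 6 = \frac{1}{4} + \frac{3}{4} = 1$)
$C{\left(g \right)} = -1 + g^{2}$ ($C{\left(g \right)} = g^{2} - 1 = -1 + g^{2}$)
$o = \frac{1}{8}$ ($o = \frac{1}{7 + 1} = \frac{1}{8} \approx 0.125$)
$w{\left(R,S \right)} = -2 + \frac{R}{24}$ ($w{\left(R,S \right)} = -2 + \frac{R}{-1 + \left(-5\right)^{2}} = -2 + \frac{R}{-1 + 25} = -2 + \frac{R}{24}$)
$E{\left(Z,c \right)} = Z + Z c$
$w{\left(-1,o \right)} E{\left(-106,-54 \right)} = \left(-2 + \frac{1}{24} \left(-1\right)\right) \left(- 106 \left(1 - 54\right)\right) = \left(-2 - \frac{1}{24}\right) \left(\left(-106\right) \left(-53\right)\right) = \left(- \frac{49}{24}\right) 5618 = - \frac{137641}{12}$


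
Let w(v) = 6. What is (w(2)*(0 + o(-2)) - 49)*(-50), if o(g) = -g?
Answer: 1850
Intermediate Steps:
(w(2)*(0 + o(-2)) - 49)*(-50) = (6*(0 - 1*(-2)) - 49)*(-50) = (6*(0 + 2) - 49)*(-50) = (6*2 - 49)*(-50) = (12 - 49)*(-50) = -37*(-50) = 1850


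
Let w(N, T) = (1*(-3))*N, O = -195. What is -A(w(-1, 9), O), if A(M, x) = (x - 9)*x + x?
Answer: -39585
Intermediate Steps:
w(N, T) = -3*N
A(M, x) = x + x*(-9 + x) (A(M, x) = (-9 + x)*x + x = x*(-9 + x) + x = x + x*(-9 + x))
-A(w(-1, 9), O) = -(-195)*(-8 - 195) = -(-195)*(-203) = -1*39585 = -39585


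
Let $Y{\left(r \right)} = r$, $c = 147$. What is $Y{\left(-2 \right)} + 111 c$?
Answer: $16315$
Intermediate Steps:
$Y{\left(-2 \right)} + 111 c = -2 + 111 \cdot 147 = -2 + 16317 = 16315$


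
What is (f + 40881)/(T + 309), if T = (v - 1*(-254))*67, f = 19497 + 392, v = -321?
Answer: -6077/418 ≈ -14.538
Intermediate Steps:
f = 19889
T = -4489 (T = (-321 - 1*(-254))*67 = (-321 + 254)*67 = -67*67 = -4489)
(f + 40881)/(T + 309) = (19889 + 40881)/(-4489 + 309) = 60770/(-4180) = 60770*(-1/4180) = -6077/418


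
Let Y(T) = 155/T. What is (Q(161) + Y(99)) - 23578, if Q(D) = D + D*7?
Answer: -2206555/99 ≈ -22288.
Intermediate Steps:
Q(D) = 8*D (Q(D) = D + 7*D = 8*D)
(Q(161) + Y(99)) - 23578 = (8*161 + 155/99) - 23578 = (1288 + 155*(1/99)) - 23578 = (1288 + 155/99) - 23578 = 127667/99 - 23578 = -2206555/99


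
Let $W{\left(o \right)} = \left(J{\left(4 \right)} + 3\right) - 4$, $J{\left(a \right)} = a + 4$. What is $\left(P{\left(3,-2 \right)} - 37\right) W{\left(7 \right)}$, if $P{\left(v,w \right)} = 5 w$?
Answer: $-329$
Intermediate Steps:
$J{\left(a \right)} = 4 + a$
$W{\left(o \right)} = 7$ ($W{\left(o \right)} = \left(\left(4 + 4\right) + 3\right) - 4 = \left(8 + 3\right) - 4 = 11 - 4 = 7$)
$\left(P{\left(3,-2 \right)} - 37\right) W{\left(7 \right)} = \left(5 \left(-2\right) - 37\right) 7 = \left(-10 - 37\right) 7 = \left(-47\right) 7 = -329$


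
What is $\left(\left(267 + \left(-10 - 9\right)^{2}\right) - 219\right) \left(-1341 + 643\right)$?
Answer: $-285482$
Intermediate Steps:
$\left(\left(267 + \left(-10 - 9\right)^{2}\right) - 219\right) \left(-1341 + 643\right) = \left(\left(267 + \left(-19\right)^{2}\right) - 219\right) \left(-698\right) = \left(\left(267 + 361\right) - 219\right) \left(-698\right) = \left(628 - 219\right) \left(-698\right) = 409 \left(-698\right) = -285482$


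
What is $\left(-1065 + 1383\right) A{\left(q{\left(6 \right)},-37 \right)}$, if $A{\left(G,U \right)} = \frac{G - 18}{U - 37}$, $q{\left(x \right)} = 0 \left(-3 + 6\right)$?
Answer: $\frac{2862}{37} \approx 77.351$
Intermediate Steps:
$q{\left(x \right)} = 0$ ($q{\left(x \right)} = 0 \cdot 3 = 0$)
$A{\left(G,U \right)} = \frac{-18 + G}{-37 + U}$
$\left(-1065 + 1383\right) A{\left(q{\left(6 \right)},-37 \right)} = \left(-1065 + 1383\right) \frac{-18 + 0}{-37 - 37} = 318 \frac{1}{-74} \left(-18\right) = 318 \left(\left(- \frac{1}{74}\right) \left(-18\right)\right) = 318 \cdot \frac{9}{37} = \frac{2862}{37}$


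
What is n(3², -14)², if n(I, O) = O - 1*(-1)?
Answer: 169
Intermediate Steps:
n(I, O) = 1 + O (n(I, O) = O + 1 = 1 + O)
n(3², -14)² = (1 - 14)² = (-13)² = 169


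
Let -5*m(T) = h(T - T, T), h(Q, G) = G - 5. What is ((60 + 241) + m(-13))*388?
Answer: 590924/5 ≈ 1.1818e+5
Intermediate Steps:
h(Q, G) = -5 + G
m(T) = 1 - T/5 (m(T) = -(-5 + T)/5 = 1 - T/5)
((60 + 241) + m(-13))*388 = ((60 + 241) + (1 - 1/5*(-13)))*388 = (301 + (1 + 13/5))*388 = (301 + 18/5)*388 = (1523/5)*388 = 590924/5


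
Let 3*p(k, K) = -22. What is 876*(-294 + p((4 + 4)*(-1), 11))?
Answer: -263968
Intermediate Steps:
p(k, K) = -22/3 (p(k, K) = (1/3)*(-22) = -22/3)
876*(-294 + p((4 + 4)*(-1), 11)) = 876*(-294 - 22/3) = 876*(-904/3) = -263968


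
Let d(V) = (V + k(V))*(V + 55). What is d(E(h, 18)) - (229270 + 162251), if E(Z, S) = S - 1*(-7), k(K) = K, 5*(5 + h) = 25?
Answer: -387521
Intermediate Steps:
h = 0 (h = -5 + (1/5)*25 = -5 + 5 = 0)
E(Z, S) = 7 + S (E(Z, S) = S + 7 = 7 + S)
d(V) = 2*V*(55 + V) (d(V) = (V + V)*(V + 55) = (2*V)*(55 + V) = 2*V*(55 + V))
d(E(h, 18)) - (229270 + 162251) = 2*(7 + 18)*(55 + (7 + 18)) - (229270 + 162251) = 2*25*(55 + 25) - 1*391521 = 2*25*80 - 391521 = 4000 - 391521 = -387521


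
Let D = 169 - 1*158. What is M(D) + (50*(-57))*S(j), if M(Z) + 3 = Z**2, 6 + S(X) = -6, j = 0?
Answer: 34318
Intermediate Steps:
S(X) = -12 (S(X) = -6 - 6 = -12)
D = 11 (D = 169 - 158 = 11)
M(Z) = -3 + Z**2
M(D) + (50*(-57))*S(j) = (-3 + 11**2) + (50*(-57))*(-12) = (-3 + 121) - 2850*(-12) = 118 + 34200 = 34318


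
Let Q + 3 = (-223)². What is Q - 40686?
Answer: 9040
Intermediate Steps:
Q = 49726 (Q = -3 + (-223)² = -3 + 49729 = 49726)
Q - 40686 = 49726 - 40686 = 9040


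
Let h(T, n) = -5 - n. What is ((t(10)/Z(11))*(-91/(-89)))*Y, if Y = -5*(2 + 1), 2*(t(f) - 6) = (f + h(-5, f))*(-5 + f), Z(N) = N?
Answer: 17745/1958 ≈ 9.0628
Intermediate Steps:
t(f) = 37/2 - 5*f/2 (t(f) = 6 + ((f + (-5 - f))*(-5 + f))/2 = 6 + (-5*(-5 + f))/2 = 6 + (25 - 5*f)/2 = 6 + (25/2 - 5*f/2) = 37/2 - 5*f/2)
Y = -15 (Y = -5*3 = -15)
((t(10)/Z(11))*(-91/(-89)))*Y = (((37/2 - 5/2*10)/11)*(-91/(-89)))*(-15) = (((37/2 - 25)*(1/11))*(-91*(-1/89)))*(-15) = (-13/2*1/11*(91/89))*(-15) = -13/22*91/89*(-15) = -1183/1958*(-15) = 17745/1958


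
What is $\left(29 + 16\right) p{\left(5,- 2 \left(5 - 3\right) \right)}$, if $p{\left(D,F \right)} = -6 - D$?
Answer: $-495$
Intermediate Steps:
$\left(29 + 16\right) p{\left(5,- 2 \left(5 - 3\right) \right)} = \left(29 + 16\right) \left(-6 - 5\right) = 45 \left(-6 - 5\right) = 45 \left(-11\right) = -495$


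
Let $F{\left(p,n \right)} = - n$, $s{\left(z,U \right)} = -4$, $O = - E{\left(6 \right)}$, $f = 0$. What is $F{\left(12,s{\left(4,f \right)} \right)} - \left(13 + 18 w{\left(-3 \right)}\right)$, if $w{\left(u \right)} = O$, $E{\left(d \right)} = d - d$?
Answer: $-9$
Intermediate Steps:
$E{\left(d \right)} = 0$
$O = 0$ ($O = \left(-1\right) 0 = 0$)
$w{\left(u \right)} = 0$
$F{\left(12,s{\left(4,f \right)} \right)} - \left(13 + 18 w{\left(-3 \right)}\right) = \left(-1\right) \left(-4\right) - 13 = 4 + \left(-13 + 0\right) = 4 - 13 = -9$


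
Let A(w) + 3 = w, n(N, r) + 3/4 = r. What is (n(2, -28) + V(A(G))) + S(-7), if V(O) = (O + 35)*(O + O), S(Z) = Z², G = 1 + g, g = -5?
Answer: -1487/4 ≈ -371.75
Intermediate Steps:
G = -4 (G = 1 - 5 = -4)
n(N, r) = -¾ + r
A(w) = -3 + w
V(O) = 2*O*(35 + O) (V(O) = (35 + O)*(2*O) = 2*O*(35 + O))
(n(2, -28) + V(A(G))) + S(-7) = ((-¾ - 28) + 2*(-3 - 4)*(35 + (-3 - 4))) + (-7)² = (-115/4 + 2*(-7)*(35 - 7)) + 49 = (-115/4 + 2*(-7)*28) + 49 = (-115/4 - 392) + 49 = -1683/4 + 49 = -1487/4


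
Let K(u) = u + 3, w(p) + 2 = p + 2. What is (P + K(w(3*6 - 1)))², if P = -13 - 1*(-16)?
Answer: 529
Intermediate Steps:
w(p) = p (w(p) = -2 + (p + 2) = -2 + (2 + p) = p)
P = 3 (P = -13 + 16 = 3)
K(u) = 3 + u
(P + K(w(3*6 - 1)))² = (3 + (3 + (3*6 - 1)))² = (3 + (3 + (18 - 1)))² = (3 + (3 + 17))² = (3 + 20)² = 23² = 529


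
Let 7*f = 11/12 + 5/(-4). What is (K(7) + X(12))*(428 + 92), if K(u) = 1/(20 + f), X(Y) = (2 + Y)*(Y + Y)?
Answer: 73218600/419 ≈ 1.7475e+5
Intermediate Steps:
X(Y) = 2*Y*(2 + Y) (X(Y) = (2 + Y)*(2*Y) = 2*Y*(2 + Y))
f = -1/21 (f = (11/12 + 5/(-4))/7 = (11*(1/12) + 5*(-¼))/7 = (11/12 - 5/4)/7 = (⅐)*(-⅓) = -1/21 ≈ -0.047619)
K(u) = 21/419 (K(u) = 1/(20 - 1/21) = 1/(419/21) = 21/419)
(K(7) + X(12))*(428 + 92) = (21/419 + 2*12*(2 + 12))*(428 + 92) = (21/419 + 2*12*14)*520 = (21/419 + 336)*520 = (140805/419)*520 = 73218600/419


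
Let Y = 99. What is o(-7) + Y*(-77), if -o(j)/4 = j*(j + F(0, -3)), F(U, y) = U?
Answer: -7819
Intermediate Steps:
o(j) = -4*j² (o(j) = -4*j*(j + 0) = -4*j*j = -4*j²)
o(-7) + Y*(-77) = -4*(-7)² + 99*(-77) = -4*49 - 7623 = -196 - 7623 = -7819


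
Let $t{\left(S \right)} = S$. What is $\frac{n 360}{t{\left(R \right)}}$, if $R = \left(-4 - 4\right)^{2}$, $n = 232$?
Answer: $1305$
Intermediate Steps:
$R = 64$ ($R = \left(-8\right)^{2} = 64$)
$\frac{n 360}{t{\left(R \right)}} = \frac{232 \cdot 360}{64} = 83520 \cdot \frac{1}{64} = 1305$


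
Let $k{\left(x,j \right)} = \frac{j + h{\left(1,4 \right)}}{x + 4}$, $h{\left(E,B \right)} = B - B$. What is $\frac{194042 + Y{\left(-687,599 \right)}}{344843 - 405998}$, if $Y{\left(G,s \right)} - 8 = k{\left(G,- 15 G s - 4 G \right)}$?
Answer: $- \frac{126360707}{41768865} \approx -3.0252$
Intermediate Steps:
$h{\left(E,B \right)} = 0$
$k{\left(x,j \right)} = \frac{j}{4 + x}$ ($k{\left(x,j \right)} = \frac{j + 0}{x + 4} = \frac{j}{4 + x}$)
$Y{\left(G,s \right)} = 8 + \frac{- 4 G - 15 G s}{4 + G}$ ($Y{\left(G,s \right)} = 8 + \frac{- 15 G s - 4 G}{4 + G} = 8 + \frac{- 4 G - 15 G s}{4 + G}$)
$\frac{194042 + Y{\left(-687,599 \right)}}{344843 - 405998} = \frac{194042 + \frac{32 + 4 \left(-687\right) - \left(-10305\right) 599}{4 - 687}}{344843 - 405998} = \frac{194042 + \frac{32 - 2748 + 6172695}{-683}}{-61155} = \left(194042 - \frac{6169979}{683}\right) \left(- \frac{1}{61155}\right) = \frac{126360707}{683} \left(- \frac{1}{61155}\right) = - \frac{126360707}{41768865}$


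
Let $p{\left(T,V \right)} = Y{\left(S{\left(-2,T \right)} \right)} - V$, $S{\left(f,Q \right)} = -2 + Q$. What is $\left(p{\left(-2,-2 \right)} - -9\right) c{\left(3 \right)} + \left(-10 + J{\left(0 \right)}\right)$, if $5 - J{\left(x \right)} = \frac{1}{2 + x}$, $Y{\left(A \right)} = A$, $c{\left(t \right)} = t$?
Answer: $\frac{31}{2} \approx 15.5$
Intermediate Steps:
$p{\left(T,V \right)} = -2 + T - V$ ($p{\left(T,V \right)} = \left(-2 + T\right) - V = -2 + T - V$)
$J{\left(x \right)} = 5 - \frac{1}{2 + x}$
$\left(p{\left(-2,-2 \right)} - -9\right) c{\left(3 \right)} + \left(-10 + J{\left(0 \right)}\right) = \left(\left(-2 - 2 - -2\right) - -9\right) 3 - \left(10 - \frac{9 + 5 \cdot 0}{2 + 0}\right) = \left(\left(-2 - 2 + 2\right) + 9\right) 3 - \left(10 - \frac{9 + 0}{2}\right) = \left(-2 + 9\right) 3 + \left(-10 + \frac{1}{2} \cdot 9\right) = 7 \cdot 3 + \left(-10 + \frac{9}{2}\right) = 21 - \frac{11}{2} = \frac{31}{2}$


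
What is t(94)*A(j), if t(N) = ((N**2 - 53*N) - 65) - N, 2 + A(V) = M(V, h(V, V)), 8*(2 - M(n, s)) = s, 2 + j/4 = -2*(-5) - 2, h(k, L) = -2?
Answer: 3695/4 ≈ 923.75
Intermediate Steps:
j = 24 (j = -8 + 4*(-2*(-5) - 2) = -8 + 4*(10 - 2) = -8 + 4*8 = -8 + 32 = 24)
M(n, s) = 2 - s/8
A(V) = 1/4 (A(V) = -2 + (2 - 1/8*(-2)) = -2 + (2 + 1/4) = -2 + 9/4 = 1/4)
t(N) = -65 + N**2 - 54*N (t(N) = (-65 + N**2 - 53*N) - N = -65 + N**2 - 54*N)
t(94)*A(j) = (-65 + 94**2 - 54*94)*(1/4) = (-65 + 8836 - 5076)*(1/4) = 3695*(1/4) = 3695/4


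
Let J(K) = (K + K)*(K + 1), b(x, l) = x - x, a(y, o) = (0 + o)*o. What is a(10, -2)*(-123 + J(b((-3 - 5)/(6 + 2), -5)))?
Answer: -492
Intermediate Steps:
a(y, o) = o² (a(y, o) = o*o = o²)
b(x, l) = 0
J(K) = 2*K*(1 + K) (J(K) = (2*K)*(1 + K) = 2*K*(1 + K))
a(10, -2)*(-123 + J(b((-3 - 5)/(6 + 2), -5))) = (-2)²*(-123 + 2*0*(1 + 0)) = 4*(-123 + 2*0*1) = 4*(-123 + 0) = 4*(-123) = -492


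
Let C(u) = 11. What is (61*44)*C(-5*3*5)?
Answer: 29524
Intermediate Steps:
(61*44)*C(-5*3*5) = (61*44)*11 = 2684*11 = 29524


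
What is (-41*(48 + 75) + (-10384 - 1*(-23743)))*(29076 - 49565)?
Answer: -170386524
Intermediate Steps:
(-41*(48 + 75) + (-10384 - 1*(-23743)))*(29076 - 49565) = (-41*123 + (-10384 + 23743))*(-20489) = (-5043 + 13359)*(-20489) = 8316*(-20489) = -170386524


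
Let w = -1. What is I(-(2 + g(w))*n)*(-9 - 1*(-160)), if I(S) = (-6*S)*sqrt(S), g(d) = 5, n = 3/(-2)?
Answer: -9513*sqrt(42)/2 ≈ -30826.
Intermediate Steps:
n = -3/2 (n = 3*(-1/2) = -3/2 ≈ -1.5000)
I(S) = -6*S**(3/2)
I(-(2 + g(w))*n)*(-9 - 1*(-160)) = (-6*(21/2)**(3/2))*(-9 - 1*(-160)) = (-6*(21/2)**(3/2))*(-9 + 160) = -6*(21/2)**(3/2)*151 = -63*sqrt(42)/2*151 = -9513*sqrt(42)/2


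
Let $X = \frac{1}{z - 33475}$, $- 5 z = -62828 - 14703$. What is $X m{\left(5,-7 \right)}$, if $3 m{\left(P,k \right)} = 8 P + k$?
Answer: $- \frac{55}{89844} \approx -0.00061217$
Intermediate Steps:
$z = \frac{77531}{5}$ ($z = - \frac{-62828 - 14703}{5} = \left(- \frac{1}{5}\right) \left(-77531\right) = \frac{77531}{5} \approx 15506.0$)
$m{\left(P,k \right)} = \frac{k}{3} + \frac{8 P}{3}$ ($m{\left(P,k \right)} = \frac{8 P + k}{3} = \frac{k + 8 P}{3} = \frac{k}{3} + \frac{8 P}{3}$)
$X = - \frac{5}{89844}$ ($X = \frac{1}{\frac{77531}{5} - 33475} = \frac{1}{- \frac{89844}{5}} = - \frac{5}{89844} \approx -5.5652 \cdot 10^{-5}$)
$X m{\left(5,-7 \right)} = - \frac{5 \left(\frac{1}{3} \left(-7\right) + \frac{8}{3} \cdot 5\right)}{89844} = - \frac{5 \left(- \frac{7}{3} + \frac{40}{3}\right)}{89844} = \left(- \frac{5}{89844}\right) 11 = - \frac{55}{89844}$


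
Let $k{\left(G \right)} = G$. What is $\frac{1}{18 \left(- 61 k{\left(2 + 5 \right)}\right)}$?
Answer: $- \frac{1}{7686} \approx -0.00013011$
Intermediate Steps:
$\frac{1}{18 \left(- 61 k{\left(2 + 5 \right)}\right)} = \frac{1}{18 \left(- 61 \left(2 + 5\right)\right)} = \frac{1}{18 \left(\left(-61\right) 7\right)} = \frac{1}{18 \left(-427\right)} = \frac{1}{-7686} = - \frac{1}{7686}$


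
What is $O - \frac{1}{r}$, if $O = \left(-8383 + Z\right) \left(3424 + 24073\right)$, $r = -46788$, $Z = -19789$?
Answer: $- \frac{36244112905391}{46788} \approx -7.7465 \cdot 10^{8}$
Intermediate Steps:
$O = -774645484$ ($O = \left(-8383 - 19789\right) \left(3424 + 24073\right) = \left(-28172\right) 27497 = -774645484$)
$O - \frac{1}{r} = -774645484 - \frac{1}{-46788} = -774645484 - - \frac{1}{46788} = -774645484 + \frac{1}{46788} = - \frac{36244112905391}{46788}$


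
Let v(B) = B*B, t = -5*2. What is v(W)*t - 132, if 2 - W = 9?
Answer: -622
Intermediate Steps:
W = -7 (W = 2 - 1*9 = 2 - 9 = -7)
t = -10
v(B) = B**2
v(W)*t - 132 = (-7)**2*(-10) - 132 = 49*(-10) - 132 = -490 - 132 = -622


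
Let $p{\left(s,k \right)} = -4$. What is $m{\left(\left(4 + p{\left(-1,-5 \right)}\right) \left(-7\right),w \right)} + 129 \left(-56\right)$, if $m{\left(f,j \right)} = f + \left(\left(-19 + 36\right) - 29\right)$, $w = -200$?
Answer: $-7236$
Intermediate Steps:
$m{\left(f,j \right)} = -12 + f$ ($m{\left(f,j \right)} = f + \left(17 - 29\right) = f - 12 = -12 + f$)
$m{\left(\left(4 + p{\left(-1,-5 \right)}\right) \left(-7\right),w \right)} + 129 \left(-56\right) = \left(-12 + \left(4 - 4\right) \left(-7\right)\right) + 129 \left(-56\right) = \left(-12 + 0 \left(-7\right)\right) - 7224 = \left(-12 + 0\right) - 7224 = -12 - 7224 = -7236$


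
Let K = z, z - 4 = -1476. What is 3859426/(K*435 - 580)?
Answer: -1929713/320450 ≈ -6.0219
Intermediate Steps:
z = -1472 (z = 4 - 1476 = -1472)
K = -1472
3859426/(K*435 - 580) = 3859426/(-1472*435 - 580) = 3859426/(-640320 - 580) = 3859426/(-640900) = 3859426*(-1/640900) = -1929713/320450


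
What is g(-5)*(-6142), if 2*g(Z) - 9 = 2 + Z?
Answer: -18426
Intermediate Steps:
g(Z) = 11/2 + Z/2 (g(Z) = 9/2 + (2 + Z)/2 = 9/2 + (1 + Z/2) = 11/2 + Z/2)
g(-5)*(-6142) = (11/2 + (½)*(-5))*(-6142) = (11/2 - 5/2)*(-6142) = 3*(-6142) = -18426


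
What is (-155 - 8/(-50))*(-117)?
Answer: 452907/25 ≈ 18116.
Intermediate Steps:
(-155 - 8/(-50))*(-117) = (-155 - 8*(-1/50))*(-117) = (-155 + 4/25)*(-117) = -3871/25*(-117) = 452907/25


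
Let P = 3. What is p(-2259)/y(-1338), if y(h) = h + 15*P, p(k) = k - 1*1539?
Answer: 1266/431 ≈ 2.9374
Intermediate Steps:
p(k) = -1539 + k (p(k) = k - 1539 = -1539 + k)
y(h) = 45 + h (y(h) = h + 15*3 = h + 45 = 45 + h)
p(-2259)/y(-1338) = (-1539 - 2259)/(45 - 1338) = -3798/(-1293) = -3798*(-1/1293) = 1266/431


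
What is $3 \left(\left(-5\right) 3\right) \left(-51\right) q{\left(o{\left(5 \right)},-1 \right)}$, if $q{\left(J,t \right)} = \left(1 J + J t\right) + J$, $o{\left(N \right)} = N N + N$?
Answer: $68850$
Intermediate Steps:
$o{\left(N \right)} = N + N^{2}$ ($o{\left(N \right)} = N^{2} + N = N + N^{2}$)
$q{\left(J,t \right)} = 2 J + J t$ ($q{\left(J,t \right)} = \left(J + J t\right) + J = 2 J + J t$)
$3 \left(\left(-5\right) 3\right) \left(-51\right) q{\left(o{\left(5 \right)},-1 \right)} = 3 \left(\left(-5\right) 3\right) \left(-51\right) 5 \left(1 + 5\right) \left(2 - 1\right) = 3 \left(-15\right) \left(-51\right) 5 \cdot 6 \cdot 1 = \left(-45\right) \left(-51\right) 30 \cdot 1 = 2295 \cdot 30 = 68850$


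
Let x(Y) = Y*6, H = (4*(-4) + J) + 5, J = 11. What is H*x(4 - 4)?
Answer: 0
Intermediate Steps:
H = 0 (H = (4*(-4) + 11) + 5 = (-16 + 11) + 5 = -5 + 5 = 0)
x(Y) = 6*Y
H*x(4 - 4) = 0*(6*(4 - 4)) = 0*(6*0) = 0*0 = 0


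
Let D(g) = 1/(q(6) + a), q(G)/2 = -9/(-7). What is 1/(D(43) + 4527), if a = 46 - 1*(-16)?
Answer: 452/2046211 ≈ 0.00022090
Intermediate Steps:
a = 62 (a = 46 + 16 = 62)
q(G) = 18/7 (q(G) = 2*(-9/(-7)) = 2*(-9*(-⅐)) = 2*(9/7) = 18/7)
D(g) = 7/452 (D(g) = 1/(18/7 + 62) = 1/(452/7) = 7/452)
1/(D(43) + 4527) = 1/(7/452 + 4527) = 1/(2046211/452) = 452/2046211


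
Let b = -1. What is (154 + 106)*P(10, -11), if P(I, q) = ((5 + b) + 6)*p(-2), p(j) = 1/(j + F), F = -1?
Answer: -2600/3 ≈ -866.67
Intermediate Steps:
p(j) = 1/(-1 + j) (p(j) = 1/(j - 1) = 1/(-1 + j))
P(I, q) = -10/3 (P(I, q) = ((5 - 1) + 6)/(-1 - 2) = (4 + 6)/(-3) = 10*(-⅓) = -10/3)
(154 + 106)*P(10, -11) = (154 + 106)*(-10/3) = 260*(-10/3) = -2600/3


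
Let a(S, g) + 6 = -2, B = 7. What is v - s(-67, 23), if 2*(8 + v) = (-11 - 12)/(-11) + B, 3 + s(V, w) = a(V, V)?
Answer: 83/11 ≈ 7.5455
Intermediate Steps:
a(S, g) = -8 (a(S, g) = -6 - 2 = -8)
s(V, w) = -11 (s(V, w) = -3 - 8 = -11)
v = -38/11 (v = -8 + ((-11 - 12)/(-11) + 7)/2 = -8 + (-23*(-1/11) + 7)/2 = -8 + (23/11 + 7)/2 = -8 + (½)*(100/11) = -8 + 50/11 = -38/11 ≈ -3.4545)
v - s(-67, 23) = -38/11 - 1*(-11) = -38/11 + 11 = 83/11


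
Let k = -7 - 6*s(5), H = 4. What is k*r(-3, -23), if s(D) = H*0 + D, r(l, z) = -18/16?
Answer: 333/8 ≈ 41.625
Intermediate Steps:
r(l, z) = -9/8 (r(l, z) = -18*1/16 = -9/8)
s(D) = D (s(D) = 4*0 + D = 0 + D = D)
k = -37 (k = -7 - 6*5 = -7 - 30 = -37)
k*r(-3, -23) = -37*(-9/8) = 333/8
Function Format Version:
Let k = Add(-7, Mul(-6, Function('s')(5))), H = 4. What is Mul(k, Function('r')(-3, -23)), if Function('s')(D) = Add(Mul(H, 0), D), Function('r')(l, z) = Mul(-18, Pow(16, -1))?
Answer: Rational(333, 8) ≈ 41.625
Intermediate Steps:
Function('r')(l, z) = Rational(-9, 8) (Function('r')(l, z) = Mul(-18, Rational(1, 16)) = Rational(-9, 8))
Function('s')(D) = D (Function('s')(D) = Add(Mul(4, 0), D) = Add(0, D) = D)
k = -37 (k = Add(-7, Mul(-6, 5)) = Add(-7, -30) = -37)
Mul(k, Function('r')(-3, -23)) = Mul(-37, Rational(-9, 8)) = Rational(333, 8)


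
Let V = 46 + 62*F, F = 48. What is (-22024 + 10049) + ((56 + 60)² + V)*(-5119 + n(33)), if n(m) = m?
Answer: -83819083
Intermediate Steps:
V = 3022 (V = 46 + 62*48 = 46 + 2976 = 3022)
(-22024 + 10049) + ((56 + 60)² + V)*(-5119 + n(33)) = (-22024 + 10049) + ((56 + 60)² + 3022)*(-5119 + 33) = -11975 + (116² + 3022)*(-5086) = -11975 + (13456 + 3022)*(-5086) = -11975 + 16478*(-5086) = -11975 - 83807108 = -83819083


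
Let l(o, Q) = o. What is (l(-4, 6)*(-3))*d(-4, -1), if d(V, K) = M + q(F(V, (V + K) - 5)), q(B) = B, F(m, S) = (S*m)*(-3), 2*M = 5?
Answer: -1410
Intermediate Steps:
M = 5/2 (M = (½)*5 = 5/2 ≈ 2.5000)
F(m, S) = -3*S*m
d(V, K) = 5/2 - 3*V*(-5 + K + V) (d(V, K) = 5/2 - 3*((V + K) - 5)*V = 5/2 - 3*((K + V) - 5)*V = 5/2 - 3*(-5 + K + V)*V = 5/2 - 3*V*(-5 + K + V))
(l(-4, 6)*(-3))*d(-4, -1) = (-4*(-3))*(5/2 - 3*(-4)*(-5 - 1 - 4)) = 12*(5/2 - 3*(-4)*(-10)) = 12*(5/2 - 120) = 12*(-235/2) = -1410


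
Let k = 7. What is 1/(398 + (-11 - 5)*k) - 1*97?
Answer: -27741/286 ≈ -96.996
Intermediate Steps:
1/(398 + (-11 - 5)*k) - 1*97 = 1/(398 + (-11 - 5)*7) - 1*97 = 1/(398 - 16*7) - 97 = 1/(398 - 112) - 97 = 1/286 - 97 = -27741/286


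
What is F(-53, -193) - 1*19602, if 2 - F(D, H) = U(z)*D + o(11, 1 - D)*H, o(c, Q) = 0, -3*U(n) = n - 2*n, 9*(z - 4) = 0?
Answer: -58588/3 ≈ -19529.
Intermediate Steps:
z = 4 (z = 4 + (⅑)*0 = 4 + 0 = 4)
U(n) = n/3 (U(n) = -(n - 2*n)/3 = -(-1)*n/3 = n/3)
F(D, H) = 2 - 4*D/3 (F(D, H) = 2 - (((⅓)*4)*D + 0*H) = 2 - (4*D/3 + 0) = 2 - 4*D/3)
F(-53, -193) - 1*19602 = (2 - 4/3*(-53)) - 1*19602 = (2 + 212/3) - 19602 = 218/3 - 19602 = -58588/3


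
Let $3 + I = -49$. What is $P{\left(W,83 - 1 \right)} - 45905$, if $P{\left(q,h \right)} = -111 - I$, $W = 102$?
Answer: $-45964$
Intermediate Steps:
$I = -52$ ($I = -3 - 49 = -52$)
$P{\left(q,h \right)} = -59$ ($P{\left(q,h \right)} = -111 - -52 = -111 + 52 = -59$)
$P{\left(W,83 - 1 \right)} - 45905 = -59 - 45905 = -45964$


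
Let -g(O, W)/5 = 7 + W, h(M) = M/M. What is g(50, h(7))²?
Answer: 1600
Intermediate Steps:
h(M) = 1
g(O, W) = -35 - 5*W (g(O, W) = -5*(7 + W) = -35 - 5*W)
g(50, h(7))² = (-35 - 5*1)² = (-35 - 5)² = (-40)² = 1600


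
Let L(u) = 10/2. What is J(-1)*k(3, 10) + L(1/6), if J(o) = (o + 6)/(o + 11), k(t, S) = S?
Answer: 10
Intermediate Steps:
L(u) = 5 (L(u) = 10*(½) = 5)
J(o) = (6 + o)/(11 + o)
J(-1)*k(3, 10) + L(1/6) = ((6 - 1)/(11 - 1))*10 + 5 = (5/10)*10 + 5 = ((⅒)*5)*10 + 5 = (½)*10 + 5 = 5 + 5 = 10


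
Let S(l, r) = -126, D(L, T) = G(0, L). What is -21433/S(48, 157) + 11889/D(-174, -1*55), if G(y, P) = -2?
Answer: -363787/63 ≈ -5774.4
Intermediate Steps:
D(L, T) = -2
-21433/S(48, 157) + 11889/D(-174, -1*55) = -21433/(-126) + 11889/(-2) = -21433*(-1/126) + 11889*(-1/2) = 21433/126 - 11889/2 = -363787/63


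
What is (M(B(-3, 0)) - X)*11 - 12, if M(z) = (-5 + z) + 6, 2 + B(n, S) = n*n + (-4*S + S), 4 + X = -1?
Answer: 131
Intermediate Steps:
X = -5 (X = -4 - 1 = -5)
B(n, S) = -2 + n² - 3*S (B(n, S) = -2 + (n*n + (-4*S + S)) = -2 + (n² - 3*S) = -2 + n² - 3*S)
M(z) = 1 + z
(M(B(-3, 0)) - X)*11 - 12 = ((1 + (-2 + (-3)² - 3*0)) - 1*(-5))*11 - 12 = ((1 + (-2 + 9 + 0)) + 5)*11 - 12 = ((1 + 7) + 5)*11 - 12 = (8 + 5)*11 - 12 = 13*11 - 12 = 143 - 12 = 131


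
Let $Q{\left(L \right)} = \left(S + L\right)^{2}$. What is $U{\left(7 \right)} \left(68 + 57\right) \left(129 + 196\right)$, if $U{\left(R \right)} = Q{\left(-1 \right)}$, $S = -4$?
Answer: $1015625$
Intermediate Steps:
$Q{\left(L \right)} = \left(-4 + L\right)^{2}$
$U{\left(R \right)} = 25$ ($U{\left(R \right)} = \left(-4 - 1\right)^{2} = \left(-5\right)^{2} = 25$)
$U{\left(7 \right)} \left(68 + 57\right) \left(129 + 196\right) = 25 \left(68 + 57\right) \left(129 + 196\right) = 25 \cdot 125 \cdot 325 = 25 \cdot 40625 = 1015625$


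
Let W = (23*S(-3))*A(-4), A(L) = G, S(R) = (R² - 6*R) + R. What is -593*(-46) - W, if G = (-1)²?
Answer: 26726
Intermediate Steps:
S(R) = R² - 5*R
G = 1
A(L) = 1
W = 552 (W = (23*(-3*(-5 - 3)))*1 = (23*(-3*(-8)))*1 = (23*24)*1 = 552*1 = 552)
-593*(-46) - W = -593*(-46) - 1*552 = 27278 - 552 = 26726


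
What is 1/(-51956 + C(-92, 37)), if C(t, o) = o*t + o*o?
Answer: -1/53991 ≈ -1.8522e-5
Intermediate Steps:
C(t, o) = o² + o*t (C(t, o) = o*t + o² = o² + o*t)
1/(-51956 + C(-92, 37)) = 1/(-51956 + 37*(37 - 92)) = 1/(-51956 + 37*(-55)) = 1/(-51956 - 2035) = 1/(-53991) = -1/53991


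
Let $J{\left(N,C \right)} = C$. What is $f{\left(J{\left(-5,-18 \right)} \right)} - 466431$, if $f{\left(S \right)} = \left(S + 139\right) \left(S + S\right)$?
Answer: $-470787$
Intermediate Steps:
$f{\left(S \right)} = 2 S \left(139 + S\right)$ ($f{\left(S \right)} = \left(139 + S\right) 2 S = 2 S \left(139 + S\right)$)
$f{\left(J{\left(-5,-18 \right)} \right)} - 466431 = 2 \left(-18\right) \left(139 - 18\right) - 466431 = 2 \left(-18\right) 121 - 466431 = -4356 - 466431 = -470787$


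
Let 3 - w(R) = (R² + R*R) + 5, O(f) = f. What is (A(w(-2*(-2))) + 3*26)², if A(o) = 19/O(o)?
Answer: 6932689/1156 ≈ 5997.1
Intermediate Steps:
w(R) = -2 - 2*R² (w(R) = 3 - ((R² + R*R) + 5) = 3 - ((R² + R²) + 5) = 3 - (2*R² + 5) = 3 - (5 + 2*R²) = 3 + (-5 - 2*R²) = -2 - 2*R²)
A(o) = 19/o
(A(w(-2*(-2))) + 3*26)² = (19/(-2 - 2*(-2*(-2))²) + 3*26)² = (19/(-2 - 2*4²) + 78)² = (19/(-2 - 2*16) + 78)² = (19/(-2 - 32) + 78)² = (19/(-34) + 78)² = (19*(-1/34) + 78)² = (-19/34 + 78)² = (2633/34)² = 6932689/1156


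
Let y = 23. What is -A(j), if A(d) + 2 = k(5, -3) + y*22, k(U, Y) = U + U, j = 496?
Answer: -514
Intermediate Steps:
k(U, Y) = 2*U
A(d) = 514 (A(d) = -2 + (2*5 + 23*22) = -2 + (10 + 506) = -2 + 516 = 514)
-A(j) = -1*514 = -514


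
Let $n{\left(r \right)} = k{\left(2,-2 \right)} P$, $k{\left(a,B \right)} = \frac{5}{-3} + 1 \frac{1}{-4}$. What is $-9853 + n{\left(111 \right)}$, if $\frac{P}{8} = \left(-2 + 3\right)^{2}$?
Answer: $- \frac{29605}{3} \approx -9868.3$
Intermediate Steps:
$k{\left(a,B \right)} = - \frac{23}{12}$ ($k{\left(a,B \right)} = 5 \left(- \frac{1}{3}\right) + 1 \left(- \frac{1}{4}\right) = - \frac{5}{3} - \frac{1}{4} = - \frac{23}{12}$)
$P = 8$ ($P = 8 \left(-2 + 3\right)^{2} = 8 \cdot 1^{2} = 8 \cdot 1 = 8$)
$n{\left(r \right)} = - \frac{46}{3}$ ($n{\left(r \right)} = \left(- \frac{23}{12}\right) 8 = - \frac{46}{3}$)
$-9853 + n{\left(111 \right)} = -9853 - \frac{46}{3} = - \frac{29605}{3}$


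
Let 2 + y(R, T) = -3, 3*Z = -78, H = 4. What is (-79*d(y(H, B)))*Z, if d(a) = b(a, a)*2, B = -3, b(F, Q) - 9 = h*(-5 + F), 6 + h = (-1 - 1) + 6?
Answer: 119132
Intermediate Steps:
h = -2 (h = -6 + ((-1 - 1) + 6) = -6 + (-2 + 6) = -6 + 4 = -2)
b(F, Q) = 19 - 2*F (b(F, Q) = 9 - 2*(-5 + F) = 9 + (10 - 2*F) = 19 - 2*F)
Z = -26 (Z = (⅓)*(-78) = -26)
y(R, T) = -5 (y(R, T) = -2 - 3 = -5)
d(a) = 38 - 4*a (d(a) = (19 - 2*a)*2 = 38 - 4*a)
(-79*d(y(H, B)))*Z = -79*(38 - 4*(-5))*(-26) = -79*(38 + 20)*(-26) = -79*58*(-26) = -4582*(-26) = 119132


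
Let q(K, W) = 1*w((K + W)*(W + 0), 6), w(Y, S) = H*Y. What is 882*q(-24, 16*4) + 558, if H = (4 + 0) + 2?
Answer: 13548078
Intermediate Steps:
H = 6 (H = 4 + 2 = 6)
w(Y, S) = 6*Y
q(K, W) = 6*W*(K + W) (q(K, W) = 1*(6*((K + W)*(W + 0))) = 1*(6*((K + W)*W)) = 1*(6*(W*(K + W))) = 1*(6*W*(K + W)) = 6*W*(K + W))
882*q(-24, 16*4) + 558 = 882*(6*(16*4)*(-24 + 16*4)) + 558 = 882*(6*64*(-24 + 64)) + 558 = 882*(6*64*40) + 558 = 882*15360 + 558 = 13547520 + 558 = 13548078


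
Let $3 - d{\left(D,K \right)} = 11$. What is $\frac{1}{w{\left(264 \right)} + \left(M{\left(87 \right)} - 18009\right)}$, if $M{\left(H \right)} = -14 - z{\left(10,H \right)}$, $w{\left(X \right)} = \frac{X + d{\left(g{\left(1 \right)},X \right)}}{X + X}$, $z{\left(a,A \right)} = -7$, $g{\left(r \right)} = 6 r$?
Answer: $- \frac{33}{594512} \approx -5.5508 \cdot 10^{-5}$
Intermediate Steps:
$d{\left(D,K \right)} = -8$ ($d{\left(D,K \right)} = 3 - 11 = -8$)
$w{\left(X \right)} = \frac{-8 + X}{2 X}$ ($w{\left(X \right)} = \frac{X - 8}{X + X} = \frac{-8 + X}{2 X}$)
$M{\left(H \right)} = -7$ ($M{\left(H \right)} = -14 - -7 = -14 + 7 = -7$)
$\frac{1}{w{\left(264 \right)} + \left(M{\left(87 \right)} - 18009\right)} = \frac{1}{\frac{-8 + 264}{2 \cdot 264} - 18016} = \frac{1}{\frac{1}{2} \cdot \frac{1}{264} \cdot 256 - 18016} = \frac{1}{\frac{16}{33} - 18016} = \frac{1}{- \frac{594512}{33}} = - \frac{33}{594512}$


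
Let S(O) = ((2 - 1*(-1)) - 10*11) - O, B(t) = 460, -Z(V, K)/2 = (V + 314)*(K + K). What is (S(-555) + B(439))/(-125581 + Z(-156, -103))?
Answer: -908/60485 ≈ -0.015012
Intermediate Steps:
Z(V, K) = -4*K*(314 + V) (Z(V, K) = -2*(V + 314)*(K + K) = -2*(314 + V)*2*K = -4*K*(314 + V))
S(O) = -107 - O (S(O) = ((2 + 1) - 110) - O = (3 - 110) - O = -107 - O)
(S(-555) + B(439))/(-125581 + Z(-156, -103)) = ((-107 - 1*(-555)) + 460)/(-125581 - 4*(-103)*(314 - 156)) = ((-107 + 555) + 460)/(-125581 - 4*(-103)*158) = (448 + 460)/(-125581 + 65096) = 908/(-60485) = 908*(-1/60485) = -908/60485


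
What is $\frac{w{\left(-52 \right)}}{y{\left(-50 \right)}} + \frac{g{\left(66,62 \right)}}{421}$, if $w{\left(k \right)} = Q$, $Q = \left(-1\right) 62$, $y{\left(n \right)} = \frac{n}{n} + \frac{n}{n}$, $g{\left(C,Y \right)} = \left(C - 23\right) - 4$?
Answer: $- \frac{13012}{421} \approx -30.907$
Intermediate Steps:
$g{\left(C,Y \right)} = -27 + C$ ($g{\left(C,Y \right)} = \left(-23 + C\right) - 4 = -27 + C$)
$y{\left(n \right)} = 2$ ($y{\left(n \right)} = 1 + 1 = 2$)
$Q = -62$
$w{\left(k \right)} = -62$
$\frac{w{\left(-52 \right)}}{y{\left(-50 \right)}} + \frac{g{\left(66,62 \right)}}{421} = - \frac{62}{2} + \frac{-27 + 66}{421} = \left(-62\right) \frac{1}{2} + 39 \cdot \frac{1}{421} = -31 + \frac{39}{421} = - \frac{13012}{421}$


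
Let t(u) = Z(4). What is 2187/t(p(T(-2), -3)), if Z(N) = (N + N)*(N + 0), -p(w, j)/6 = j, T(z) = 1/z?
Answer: 2187/32 ≈ 68.344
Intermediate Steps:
p(w, j) = -6*j
Z(N) = 2*N² (Z(N) = (2*N)*N = 2*N²)
t(u) = 32 (t(u) = 2*4² = 2*16 = 32)
2187/t(p(T(-2), -3)) = 2187/32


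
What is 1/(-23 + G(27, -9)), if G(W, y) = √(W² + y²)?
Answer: 23/281 + 9*√10/281 ≈ 0.18313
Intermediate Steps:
1/(-23 + G(27, -9)) = 1/(-23 + √(27² + (-9)²)) = 1/(-23 + √(729 + 81)) = 1/(-23 + √810) = 1/(-23 + 9*√10)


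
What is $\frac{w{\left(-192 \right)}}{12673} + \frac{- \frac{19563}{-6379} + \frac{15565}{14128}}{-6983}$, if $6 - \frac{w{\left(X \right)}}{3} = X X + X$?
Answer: $- \frac{69229307423354335}{7975442077924208} \approx -8.6803$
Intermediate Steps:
$w{\left(X \right)} = 18 - 3 X - 3 X^{2}$ ($w{\left(X \right)} = 18 - 3 \left(X X + X\right) = 18 - 3 \left(X^{2} + X\right) = 18 - 3 \left(X + X^{2}\right) = 18 - \left(3 X + 3 X^{2}\right) = 18 - 3 X - 3 X^{2}$)
$\frac{w{\left(-192 \right)}}{12673} + \frac{- \frac{19563}{-6379} + \frac{15565}{14128}}{-6983} = \frac{18 - -576 - 3 \left(-192\right)^{2}}{12673} + \frac{- \frac{19563}{-6379} + \frac{15565}{14128}}{-6983} = \left(18 + 576 - 110592\right) \frac{1}{12673} + \left(\left(-19563\right) \left(- \frac{1}{6379}\right) + 15565 \cdot \frac{1}{14128}\right) \left(- \frac{1}{6983}\right) = \left(18 + 576 - 110592\right) \frac{1}{12673} + \left(\frac{19563}{6379} + \frac{15565}{14128}\right) \left(- \frac{1}{6983}\right) = \left(-109998\right) \frac{1}{12673} + \frac{375675199}{90122512} \left(- \frac{1}{6983}\right) = - \frac{109998}{12673} - \frac{375675199}{629325501296} = - \frac{69229307423354335}{7975442077924208}$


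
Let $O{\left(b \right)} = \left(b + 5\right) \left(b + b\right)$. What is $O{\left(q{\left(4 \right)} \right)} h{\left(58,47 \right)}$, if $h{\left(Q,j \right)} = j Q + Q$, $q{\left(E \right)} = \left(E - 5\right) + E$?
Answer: $133632$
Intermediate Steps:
$q{\left(E \right)} = -5 + 2 E$ ($q{\left(E \right)} = \left(-5 + E\right) + E = -5 + 2 E$)
$h{\left(Q,j \right)} = Q + Q j$ ($h{\left(Q,j \right)} = Q j + Q = Q + Q j$)
$O{\left(b \right)} = 2 b \left(5 + b\right)$ ($O{\left(b \right)} = \left(5 + b\right) 2 b = 2 b \left(5 + b\right)$)
$O{\left(q{\left(4 \right)} \right)} h{\left(58,47 \right)} = 2 \left(-5 + 2 \cdot 4\right) \left(5 + \left(-5 + 2 \cdot 4\right)\right) 58 \left(1 + 47\right) = 2 \left(-5 + 8\right) \left(5 + \left(-5 + 8\right)\right) 58 \cdot 48 = 2 \cdot 3 \left(5 + 3\right) 2784 = 2 \cdot 3 \cdot 8 \cdot 2784 = 48 \cdot 2784 = 133632$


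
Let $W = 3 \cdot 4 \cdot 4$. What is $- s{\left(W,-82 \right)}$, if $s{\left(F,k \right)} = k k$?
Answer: $-6724$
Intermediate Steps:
$W = 48$ ($W = 12 \cdot 4 = 48$)
$s{\left(F,k \right)} = k^{2}$
$- s{\left(W,-82 \right)} = - \left(-82\right)^{2} = \left(-1\right) 6724 = -6724$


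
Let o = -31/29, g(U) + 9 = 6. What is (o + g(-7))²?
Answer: 13924/841 ≈ 16.556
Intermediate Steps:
g(U) = -3 (g(U) = -9 + 6 = -3)
o = -31/29 (o = -31*1/29 = -31/29 ≈ -1.0690)
(o + g(-7))² = (-31/29 - 3)² = (-118/29)² = 13924/841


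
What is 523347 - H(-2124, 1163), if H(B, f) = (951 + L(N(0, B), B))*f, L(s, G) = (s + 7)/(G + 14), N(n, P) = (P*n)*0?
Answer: -1229417119/2110 ≈ -5.8266e+5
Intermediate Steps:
N(n, P) = 0
L(s, G) = (7 + s)/(14 + G)
H(B, f) = f*(951 + 7/(14 + B)) (H(B, f) = (951 + (7 + 0)/(14 + B))*f = (951 + 7/(14 + B))*f = f*(951 + 7/(14 + B)))
523347 - H(-2124, 1163) = 523347 - 1163*(13321 + 951*(-2124))/(14 - 2124) = 523347 - 1163*(13321 - 2019924)/(-2110) = 523347 - 1163*(-1)*(-2006603)/2110 = 523347 - 1*2333679289/2110 = 523347 - 2333679289/2110 = -1229417119/2110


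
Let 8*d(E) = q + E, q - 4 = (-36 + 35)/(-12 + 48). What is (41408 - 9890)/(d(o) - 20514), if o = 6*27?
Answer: -9077184/5902057 ≈ -1.5380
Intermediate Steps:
o = 162
q = 143/36 (q = 4 + (-36 + 35)/(-12 + 48) = 4 - 1/36 = 143/36 ≈ 3.9722)
d(E) = 143/288 + E/8 (d(E) = (143/36 + E)/8 = 143/288 + E/8)
(41408 - 9890)/(d(o) - 20514) = (41408 - 9890)/((143/288 + (⅛)*162) - 20514) = 31518/((143/288 + 81/4) - 20514) = 31518/(5975/288 - 20514) = 31518/(-5902057/288) = 31518*(-288/5902057) = -9077184/5902057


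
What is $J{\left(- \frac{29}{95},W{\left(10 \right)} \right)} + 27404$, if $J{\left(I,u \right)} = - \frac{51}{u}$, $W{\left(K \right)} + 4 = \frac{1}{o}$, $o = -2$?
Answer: $\frac{82246}{3} \approx 27415.0$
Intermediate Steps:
$W{\left(K \right)} = - \frac{9}{2}$ ($W{\left(K \right)} = -4 + \frac{1}{-2} = -4 - \frac{1}{2} = - \frac{9}{2}$)
$J{\left(- \frac{29}{95},W{\left(10 \right)} \right)} + 27404 = - \frac{51}{- \frac{9}{2}} + 27404 = \left(-51\right) \left(- \frac{2}{9}\right) + 27404 = \frac{34}{3} + 27404 = \frac{82246}{3}$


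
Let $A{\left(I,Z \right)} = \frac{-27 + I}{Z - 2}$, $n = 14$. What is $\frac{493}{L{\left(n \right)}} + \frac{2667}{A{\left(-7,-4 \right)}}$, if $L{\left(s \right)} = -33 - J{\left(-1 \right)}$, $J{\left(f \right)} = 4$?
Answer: $\frac{287656}{629} \approx 457.32$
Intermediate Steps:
$L{\left(s \right)} = -37$ ($L{\left(s \right)} = -33 - 4 = -37$)
$A{\left(I,Z \right)} = \frac{-27 + I}{-2 + Z}$
$\frac{493}{L{\left(n \right)}} + \frac{2667}{A{\left(-7,-4 \right)}} = \frac{493}{-37} + \frac{2667}{\frac{1}{-2 - 4} \left(-27 - 7\right)} = 493 \left(- \frac{1}{37}\right) + \frac{2667}{\frac{1}{-6} \left(-34\right)} = - \frac{493}{37} + \frac{2667}{\left(- \frac{1}{6}\right) \left(-34\right)} = - \frac{493}{37} + \frac{2667}{\frac{17}{3}} = - \frac{493}{37} + 2667 \cdot \frac{3}{17} = - \frac{493}{37} + \frac{8001}{17} = \frac{287656}{629}$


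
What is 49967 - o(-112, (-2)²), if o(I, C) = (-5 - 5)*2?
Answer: 49987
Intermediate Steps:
o(I, C) = -20 (o(I, C) = -10*2 = -20)
49967 - o(-112, (-2)²) = 49967 - 1*(-20) = 49967 + 20 = 49987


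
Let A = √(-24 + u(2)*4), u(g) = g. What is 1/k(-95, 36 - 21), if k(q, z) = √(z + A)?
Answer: (15 + 4*I)^(-½) ≈ 0.25165 - 0.032977*I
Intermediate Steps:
A = 4*I (A = √(-24 + 2*4) = √(-24 + 8) = √(-16) = 4*I ≈ 4.0*I)
k(q, z) = √(z + 4*I)
1/k(-95, 36 - 21) = 1/(√((36 - 21) + 4*I)) = 1/(√(15 + 4*I)) = (15 + 4*I)^(-½)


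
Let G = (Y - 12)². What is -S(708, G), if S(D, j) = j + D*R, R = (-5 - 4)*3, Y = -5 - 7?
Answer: 18540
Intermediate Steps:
Y = -12
G = 576 (G = (-12 - 12)² = (-24)² = 576)
R = -27 (R = -9*3 = -27)
S(D, j) = j - 27*D (S(D, j) = j + D*(-27) = j - 27*D)
-S(708, G) = -(576 - 27*708) = -(576 - 19116) = -1*(-18540) = 18540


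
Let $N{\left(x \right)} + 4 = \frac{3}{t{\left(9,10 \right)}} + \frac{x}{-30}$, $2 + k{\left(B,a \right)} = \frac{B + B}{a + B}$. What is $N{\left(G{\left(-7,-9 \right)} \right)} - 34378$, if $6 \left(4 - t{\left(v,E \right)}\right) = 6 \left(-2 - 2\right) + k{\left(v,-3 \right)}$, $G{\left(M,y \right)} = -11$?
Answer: $- \frac{48477563}{1410} \approx -34381.0$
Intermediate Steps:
$k{\left(B,a \right)} = -2 + \frac{2 B}{B + a}$ ($k{\left(B,a \right)} = -2 + \frac{B + B}{a + B} = -2 + \frac{2 B}{B + a}$)
$t{\left(v,E \right)} = 8 - \frac{1}{-3 + v}$ ($t{\left(v,E \right)} = 4 - \frac{6 \left(-2 - 2\right) - - \frac{6}{v - 3}}{6} = 4 - \frac{6 \left(-2 - 2\right) - - \frac{6}{-3 + v}}{6} = 4 - \frac{6 \left(-4\right) + \frac{6}{-3 + v}}{6} = 4 - \frac{-24 + \frac{6}{-3 + v}}{6} = 4 + \left(4 - \frac{1}{-3 + v}\right) = 8 - \frac{1}{-3 + v}$)
$N{\left(x \right)} = - \frac{170}{47} - \frac{x}{30}$ ($N{\left(x \right)} = -4 + \left(\frac{3}{\frac{1}{-3 + 9} \left(-25 + 8 \cdot 9\right)} + \frac{x}{-30}\right) = -4 + \left(\frac{3}{\frac{1}{6} \left(-25 + 72\right)} + x \left(- \frac{1}{30}\right)\right) = -4 - \left(- \frac{18}{47} + \frac{x}{30}\right) = - \frac{170}{47} - \frac{x}{30}$)
$N{\left(G{\left(-7,-9 \right)} \right)} - 34378 = \left(- \frac{170}{47} - - \frac{11}{30}\right) - 34378 = \left(- \frac{170}{47} + \frac{11}{30}\right) - 34378 = - \frac{4583}{1410} - 34378 = - \frac{48477563}{1410}$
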